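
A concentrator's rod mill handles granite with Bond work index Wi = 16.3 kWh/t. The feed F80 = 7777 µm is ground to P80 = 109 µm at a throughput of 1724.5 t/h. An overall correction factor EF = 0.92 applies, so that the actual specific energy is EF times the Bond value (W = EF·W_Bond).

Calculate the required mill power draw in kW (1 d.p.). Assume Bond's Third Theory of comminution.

W = 10 Wi / √P80 − 10 Wi / √F80
W = 10·16.3·(1/√109 − 1/√7777) = 10·16.3·(0.084443) = 13.7642 kWh/t
Apply correction: 13.7642 × 0.92 = 12.6631 kWh/t
Power = W × throughput = 12.6631 kWh/t × 1724.5 t/h = 21837.5 kW

P = 21837.5 kW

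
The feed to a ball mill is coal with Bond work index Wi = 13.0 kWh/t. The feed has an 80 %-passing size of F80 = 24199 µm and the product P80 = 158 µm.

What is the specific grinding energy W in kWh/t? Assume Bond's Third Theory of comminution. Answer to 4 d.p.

W = 9.5066 kWh/t

W = 10 Wi / √P80 − 10 Wi / √F80
1/√158 = 0.079556;  1/√24199 = 0.006428
W = 10·13.0·(0.079556 − 0.006428) = 9.5066 kWh/t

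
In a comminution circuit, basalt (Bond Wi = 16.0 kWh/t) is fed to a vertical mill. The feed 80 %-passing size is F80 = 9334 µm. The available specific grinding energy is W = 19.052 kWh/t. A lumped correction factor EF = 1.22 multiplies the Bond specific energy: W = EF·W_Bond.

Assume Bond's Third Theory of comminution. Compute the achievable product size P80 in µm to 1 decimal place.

Bond: W = 10·Wi·(1/√P80 − 1/√F80)
W_Bond = W / EF = 19.052 / 1.22 = 15.6164 kWh/t
⇒ 1/√P80 = W_Bond/(10 Wi) + 1/√F80
  = 15.6164/(10·16.0) + 1/√9334 = 0.097602 + 0.010351 = 0.107953
P80 = (1/0.107953)² = 9.2633² = 85.81 µm

P80 = 85.8 µm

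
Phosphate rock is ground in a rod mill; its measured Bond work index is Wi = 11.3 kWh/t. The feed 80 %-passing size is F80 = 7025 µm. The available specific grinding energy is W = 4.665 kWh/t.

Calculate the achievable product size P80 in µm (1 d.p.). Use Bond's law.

P80 = 353.1 µm

Bond: W = 10·Wi·(1/√P80 − 1/√F80)
⇒ 1/√P80 = W/(10 Wi) + 1/√F80
  = 4.6650/(10·11.3) + 1/√7025 = 0.041283 + 0.011931 = 0.053214
P80 = (1/0.053214)² = 18.7920² = 353.14 µm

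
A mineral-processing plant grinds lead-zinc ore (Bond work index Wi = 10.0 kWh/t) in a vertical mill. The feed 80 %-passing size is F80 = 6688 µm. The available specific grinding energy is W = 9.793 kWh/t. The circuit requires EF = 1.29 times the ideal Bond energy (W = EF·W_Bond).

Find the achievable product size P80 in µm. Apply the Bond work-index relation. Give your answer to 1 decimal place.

W = 10·Wi·(P80^(-½) − F80^(-½))
W_Bond = W / EF = 9.793 / 1.29 = 7.5915 kWh/t
⇒ 1/√P80 = W_Bond/(10·Wi) + 1/√F80
  = 7.5915/(10·10.0) + 1/√6688 = 0.075915 + 0.012228 = 0.088143
P80 = (1/0.088143)² = 11.3452² = 128.71 µm

P80 = 128.7 µm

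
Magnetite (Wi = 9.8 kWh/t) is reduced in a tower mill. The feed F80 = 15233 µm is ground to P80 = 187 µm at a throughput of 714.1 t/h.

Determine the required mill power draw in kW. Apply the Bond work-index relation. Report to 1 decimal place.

P = 4550.6 kW

W = 10 Wi (P80^-0.5 − F80^-0.5)
W = 10·9.8·(1/√187 − 1/√15233) = 10·9.8·(0.065025) = 6.3724 kWh/t
Power = W × throughput = 6.3724 kWh/t × 714.1 t/h = 4550.6 kW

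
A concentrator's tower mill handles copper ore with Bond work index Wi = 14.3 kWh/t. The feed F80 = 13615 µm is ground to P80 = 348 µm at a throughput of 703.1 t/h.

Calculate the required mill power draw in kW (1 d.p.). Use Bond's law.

W = 10 Wi (1/√P80 − 1/√F80)  [Bond]
W = 10·14.3·(1/√348 − 1/√13615) = 10·14.3·(0.045035) = 6.4401 kWh/t
P = W·T = 6.4401·703.1 = 4528.0 kW

P = 4528.0 kW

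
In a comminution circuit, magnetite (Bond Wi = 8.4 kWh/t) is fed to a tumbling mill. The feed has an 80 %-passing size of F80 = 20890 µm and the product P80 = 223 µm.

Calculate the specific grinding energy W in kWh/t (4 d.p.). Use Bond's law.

W = 10·Wi·[P80^(−½) − F80^(−½)]
1/√223 = 0.066965;  1/√20890 = 0.006919
W = 10·8.4·(0.066965 − 0.006919) = 5.0439 kWh/t

W = 5.0439 kWh/t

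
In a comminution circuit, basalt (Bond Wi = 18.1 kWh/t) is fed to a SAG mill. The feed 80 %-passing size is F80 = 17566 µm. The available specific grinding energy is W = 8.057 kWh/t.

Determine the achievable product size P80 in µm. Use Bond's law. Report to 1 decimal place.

P80 = 369.0 µm

Bond:  W = 10 Wi (1/√P − 1/√F)
P80^(−½) = W/(10 Wi) + F80^(−½)
  = 8.0570/(10·18.1) + 1/√17566 = 0.044514 + 0.007545 = 0.052059
P80 = (1/0.052059)² = 19.2090² = 368.99 µm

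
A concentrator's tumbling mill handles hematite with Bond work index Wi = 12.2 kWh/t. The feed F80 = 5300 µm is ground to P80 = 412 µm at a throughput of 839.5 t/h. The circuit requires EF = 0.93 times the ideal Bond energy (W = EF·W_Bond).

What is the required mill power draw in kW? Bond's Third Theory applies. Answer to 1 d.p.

Bond: W = 10·Wi·(1/√P80 − 1/√F80)
W = 10·12.2·(1/√412 − 1/√5300) = 10·12.2·(0.035530) = 4.3347 kWh/t
W_actual = 0.93 × 4.3347 = 4.0313 kWh/t
P_mill = W·ṁ = 4.0313·839.5 = 3384.3 kW

P = 3384.3 kW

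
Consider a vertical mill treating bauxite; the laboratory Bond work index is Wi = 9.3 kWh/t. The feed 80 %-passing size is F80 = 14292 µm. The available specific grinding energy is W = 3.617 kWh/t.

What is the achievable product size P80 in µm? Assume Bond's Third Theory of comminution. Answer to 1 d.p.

Bond: W = 10·Wi·(1/√P80 − 1/√F80)
⇒ 1/√P80 = W/(10·Wi) + 1/√F80
  = 3.6170/(10·9.3) + 1/√14292 = 0.038892 + 0.008365 = 0.047257
P80 = (1/0.047257)² = 21.1608² = 447.78 µm

P80 = 447.8 µm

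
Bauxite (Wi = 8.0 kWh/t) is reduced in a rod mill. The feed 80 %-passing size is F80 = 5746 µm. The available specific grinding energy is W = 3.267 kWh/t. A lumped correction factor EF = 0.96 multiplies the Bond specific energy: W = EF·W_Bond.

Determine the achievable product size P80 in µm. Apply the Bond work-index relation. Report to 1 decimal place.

P80 = 322.0 µm

W = 10 Wi (1/√P80 − 1/√F80)  [Bond]
W_Bond = W / EF = 3.267 / 0.96 = 3.4031 kWh/t
⇒ 1/√P80 = W_Bond/(10·Wi) + 1/√F80
  = 3.4031/(10·8.0) + 1/√5746 = 0.042539 + 0.013192 = 0.055731
P80 = (1/0.055731)² = 17.9433² = 321.96 µm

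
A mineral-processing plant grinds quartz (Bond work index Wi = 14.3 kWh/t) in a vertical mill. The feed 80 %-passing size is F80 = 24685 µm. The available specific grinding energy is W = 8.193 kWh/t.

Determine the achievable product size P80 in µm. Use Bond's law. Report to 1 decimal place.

P80 = 246.8 µm

Bond: W = 10·Wi·(1/√P80 − 1/√F80)
1/√P80 = 1/√F80 + W/(10·Wi)
  = 8.1930/(10·14.3) + 1/√24685 = 0.057294 + 0.006365 = 0.063658
P80 = (1/0.063658)² = 15.7088² = 246.77 µm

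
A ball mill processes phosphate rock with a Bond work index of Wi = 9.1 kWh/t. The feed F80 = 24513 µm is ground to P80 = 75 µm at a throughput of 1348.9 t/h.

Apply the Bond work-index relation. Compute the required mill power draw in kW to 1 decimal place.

W = 10 Wi (P80^-0.5 − F80^-0.5)
W = 10·9.1·(1/√75 − 1/√24513) = 10·9.1·(0.109083) = 9.9266 kWh/t
P = W·T = 9.9266·1348.9 = 13389.9 kW

P = 13389.9 kW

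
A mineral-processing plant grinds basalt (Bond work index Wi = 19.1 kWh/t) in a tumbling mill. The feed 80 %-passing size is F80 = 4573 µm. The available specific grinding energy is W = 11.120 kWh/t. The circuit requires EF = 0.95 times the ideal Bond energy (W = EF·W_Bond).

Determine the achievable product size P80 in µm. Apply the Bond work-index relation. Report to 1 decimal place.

W = 10 Wi (P80^-0.5 − F80^-0.5)
W_Bond = W / EF = 11.120 / 0.95 = 11.7053 kWh/t
P80^-0.5 = F80^-0.5 + W_Bond/(10 Wi)
  = 11.7053/(10·19.1) + 1/√4573 = 0.061284 + 0.014788 = 0.076072
P80 = (1/0.076072)² = 13.1455² = 172.80 µm

P80 = 172.8 µm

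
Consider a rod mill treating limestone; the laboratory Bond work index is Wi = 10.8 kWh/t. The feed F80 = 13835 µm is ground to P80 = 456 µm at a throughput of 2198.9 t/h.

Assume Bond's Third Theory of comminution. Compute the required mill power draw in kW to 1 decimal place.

W_Bond = 10·Wi·(1/√P₈₀ − 1/√F₈₀)
W = 10·10.8·(1/√456 − 1/√13835) = 10·10.8·(0.038327) = 4.1394 kWh/t
Power = W × throughput = 4.1394 kWh/t × 2198.9 t/h = 9102.1 kW

P = 9102.1 kW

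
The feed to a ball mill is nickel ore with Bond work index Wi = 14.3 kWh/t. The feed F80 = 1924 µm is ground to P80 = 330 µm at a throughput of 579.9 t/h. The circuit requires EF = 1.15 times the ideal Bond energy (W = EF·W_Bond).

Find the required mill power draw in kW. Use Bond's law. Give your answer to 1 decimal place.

Bond: W = 10·Wi·(1/√P80 − 1/√F80)
W = 10·14.3·(1/√330 − 1/√1924) = 10·14.3·(0.032250) = 4.6118 kWh/t
With EF = 1.15: W = 4.6118·1.15 = 5.3035 kWh/t
Power = W × throughput = 5.3035 kWh/t × 579.9 t/h = 3075.5 kW

P = 3075.5 kW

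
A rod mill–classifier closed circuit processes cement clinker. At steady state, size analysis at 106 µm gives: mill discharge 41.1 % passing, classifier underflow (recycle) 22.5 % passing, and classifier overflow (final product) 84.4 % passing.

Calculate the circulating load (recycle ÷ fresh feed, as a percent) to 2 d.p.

CL = 232.80 %

Classifier node, passing 106 µm:
r = (o − d)/(d − u)
r = (84.4 − 41.1)/(41.1 − 22.5) = 43.3/18.6 = 2.3280
CL = 100·r = 232.80 %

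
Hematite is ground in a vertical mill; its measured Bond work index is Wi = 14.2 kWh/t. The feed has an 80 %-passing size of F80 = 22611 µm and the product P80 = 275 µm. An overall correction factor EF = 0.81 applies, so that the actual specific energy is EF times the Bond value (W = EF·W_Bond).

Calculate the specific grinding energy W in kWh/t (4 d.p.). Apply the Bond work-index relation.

W = 6.1711 kWh/t

W_Bond = 10·Wi·(1/√P₈₀ − 1/√F₈₀)
1/√275 = 0.060302;  1/√22611 = 0.006650
W = 10·14.2·(0.060302 − 0.006650) = 7.6186 kWh/t
With EF = 0.81: W = 7.6186·0.81 = 6.1711 kWh/t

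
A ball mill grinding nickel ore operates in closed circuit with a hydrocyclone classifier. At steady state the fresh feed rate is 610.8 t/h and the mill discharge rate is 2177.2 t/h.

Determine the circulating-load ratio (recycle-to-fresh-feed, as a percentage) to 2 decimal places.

CL = 256.45 %

Discharge = new feed + return, hence
R = M − F = 2177.2 − 610.8 = 1566.4 t/h
CL = 100·R/F = 100·1566.4/610.8 = 256.45 %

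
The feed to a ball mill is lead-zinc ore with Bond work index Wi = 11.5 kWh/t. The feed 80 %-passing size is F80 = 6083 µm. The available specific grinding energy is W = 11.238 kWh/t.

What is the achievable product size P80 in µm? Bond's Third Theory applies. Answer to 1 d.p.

P80 = 81.8 µm

W = 10 Wi / √P80 − 10 Wi / √F80
P80^-0.5 = F80^-0.5 + W/(10 Wi)
  = 11.2380/(10·11.5) + 1/√6083 = 0.097722 + 0.012822 = 0.110543
P80 = (1/0.110543)² = 9.0462² = 81.83 µm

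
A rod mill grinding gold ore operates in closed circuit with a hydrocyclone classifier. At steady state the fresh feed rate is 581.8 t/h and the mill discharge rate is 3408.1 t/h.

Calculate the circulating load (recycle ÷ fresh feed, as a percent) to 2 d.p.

Discharge = new feed + return, hence
R = M − F = 3408.1 − 581.8 = 2826.3 t/h
CL = 100·R/F = 100·2826.3/581.8 = 485.79 %

CL = 485.79 %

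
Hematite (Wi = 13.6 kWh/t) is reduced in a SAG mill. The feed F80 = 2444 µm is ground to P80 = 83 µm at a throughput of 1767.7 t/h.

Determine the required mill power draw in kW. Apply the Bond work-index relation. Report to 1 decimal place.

W = 10·Wi·[P80^(−½) − F80^(−½)]
W = 10·13.6·(1/√83 − 1/√2444) = 10·13.6·(0.089536) = 12.1770 kWh/t
Power = W × throughput = 12.1770 kWh/t × 1767.7 t/h = 21525.2 kW

P = 21525.2 kW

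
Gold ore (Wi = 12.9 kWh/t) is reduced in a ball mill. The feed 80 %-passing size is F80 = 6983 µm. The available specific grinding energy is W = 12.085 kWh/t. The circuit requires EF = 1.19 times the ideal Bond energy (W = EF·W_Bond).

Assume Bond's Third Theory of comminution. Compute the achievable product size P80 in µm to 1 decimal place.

Bond: W = 10·Wi·(1/√P80 − 1/√F80)
W_Bond = W / EF = 12.085 / 1.19 = 10.1555 kWh/t
⇒ 1/√P80 = W_Bond/(10·Wi) + 1/√F80
  = 10.1555/(10·12.9) + 1/√6983 = 0.078725 + 0.011967 = 0.090691
P80 = (1/0.090691)² = 11.0264² = 121.58 µm

P80 = 121.6 µm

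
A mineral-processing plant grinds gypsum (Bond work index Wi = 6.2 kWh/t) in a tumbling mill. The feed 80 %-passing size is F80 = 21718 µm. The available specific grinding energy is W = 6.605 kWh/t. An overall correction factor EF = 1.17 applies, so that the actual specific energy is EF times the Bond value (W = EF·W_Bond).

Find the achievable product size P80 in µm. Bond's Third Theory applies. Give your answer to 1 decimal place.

P80 = 104.5 µm

W = 10·Wi·[P80^(−½) − F80^(−½)]
W_Bond = W / EF = 6.605 / 1.17 = 5.6453 kWh/t
P80^(−½) = W_Bond/(10 Wi) + F80^(−½)
  = 5.6453/(10·6.2) + 1/√21718 = 0.091053 + 0.006786 = 0.097839
P80 = (1/0.097839)² = 10.2209² = 104.47 µm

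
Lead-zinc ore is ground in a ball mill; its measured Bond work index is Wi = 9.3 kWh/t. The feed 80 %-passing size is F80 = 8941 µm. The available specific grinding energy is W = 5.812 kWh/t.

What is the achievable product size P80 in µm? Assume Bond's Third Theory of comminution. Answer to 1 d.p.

P80 = 187.3 µm

Bond: W = 10·Wi·(1/√P80 − 1/√F80)
P80^-0.5 = F80^-0.5 + W/(10 Wi)
  = 5.8120/(10·9.3) + 1/√8941 = 0.062495 + 0.010576 = 0.073070
P80 = (1/0.073070)² = 13.6855² = 187.29 µm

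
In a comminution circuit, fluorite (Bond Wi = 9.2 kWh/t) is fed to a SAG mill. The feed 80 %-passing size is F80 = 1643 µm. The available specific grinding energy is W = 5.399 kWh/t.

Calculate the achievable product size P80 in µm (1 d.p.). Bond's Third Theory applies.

P80 = 143.9 µm

W = 10 Wi (1/√P80 − 1/√F80)  [Bond]
P80^-0.5 = F80^-0.5 + W/(10 Wi)
  = 5.3990/(10·9.2) + 1/√1643 = 0.058685 + 0.024671 = 0.083355
P80 = (1/0.083355)² = 11.9968² = 143.92 µm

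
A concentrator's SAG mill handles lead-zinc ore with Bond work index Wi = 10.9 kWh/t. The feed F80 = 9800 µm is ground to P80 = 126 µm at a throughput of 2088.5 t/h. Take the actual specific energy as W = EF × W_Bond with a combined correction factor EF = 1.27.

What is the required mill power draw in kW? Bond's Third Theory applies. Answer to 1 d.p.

P = 22835.6 kW

W = 10 Wi (1/√P80 − 1/√F80)  [Bond]
W = 10·10.9·(1/√126 − 1/√9800) = 10·10.9·(0.078986) = 8.6094 kWh/t
Corrected W = EF·W_Bond = 1.27·8.6094 = 10.9340 kWh/t
Power = W × throughput = 10.9340 kWh/t × 2088.5 t/h = 22835.6 kW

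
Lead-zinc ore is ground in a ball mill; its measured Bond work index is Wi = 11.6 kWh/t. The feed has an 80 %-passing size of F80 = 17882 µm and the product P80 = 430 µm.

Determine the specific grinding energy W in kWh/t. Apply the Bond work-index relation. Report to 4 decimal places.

W = 4.7266 kWh/t

W = 10 Wi / √P80 − 10 Wi / √F80
1/√430 = 0.048224;  1/√17882 = 0.007478
W = 10·11.6·(0.048224 − 0.007478) = 4.7266 kWh/t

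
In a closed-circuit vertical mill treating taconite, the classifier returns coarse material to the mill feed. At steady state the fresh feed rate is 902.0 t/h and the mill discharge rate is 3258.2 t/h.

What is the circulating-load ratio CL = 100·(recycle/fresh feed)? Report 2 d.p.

CL = 261.22 %

Steady state: M = F + R.
R = M − F = 3258.2 − 902.0 = 2356.2 t/h
CL = 100·R/F = 100·2356.2/902.0 = 261.22 %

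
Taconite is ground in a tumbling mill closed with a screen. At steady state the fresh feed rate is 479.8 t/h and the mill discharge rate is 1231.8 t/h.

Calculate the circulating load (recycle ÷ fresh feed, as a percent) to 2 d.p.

Discharge = new feed + return, hence
R = M − F = 1231.8 − 479.8 = 752.0 t/h
CL = 100·R/F = 100·752.0/479.8 = 156.73 %

CL = 156.73 %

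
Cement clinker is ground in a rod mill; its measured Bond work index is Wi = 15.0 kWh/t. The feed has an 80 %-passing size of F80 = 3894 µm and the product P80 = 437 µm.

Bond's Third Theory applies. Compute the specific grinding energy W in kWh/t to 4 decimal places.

W = 4.7717 kWh/t

W = 10 Wi / √P80 − 10 Wi / √F80
1/√437 = 0.047836;  1/√3894 = 0.016025
W = 10·15.0·(0.047836 − 0.016025) = 4.7717 kWh/t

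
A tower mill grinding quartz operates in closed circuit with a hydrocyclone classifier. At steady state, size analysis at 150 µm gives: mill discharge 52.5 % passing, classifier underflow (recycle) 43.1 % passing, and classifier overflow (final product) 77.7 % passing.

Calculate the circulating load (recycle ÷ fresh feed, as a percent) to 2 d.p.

CL = 268.09 %

Balance %-passing 150 µm (r = R/F):
(1+r)d = ru + o → r = (o−d)/(d−u)
r = (77.7 − 52.5)/(52.5 − 43.1) = 25.2/9.4 = 2.6809
CL = 100·r = 268.09 %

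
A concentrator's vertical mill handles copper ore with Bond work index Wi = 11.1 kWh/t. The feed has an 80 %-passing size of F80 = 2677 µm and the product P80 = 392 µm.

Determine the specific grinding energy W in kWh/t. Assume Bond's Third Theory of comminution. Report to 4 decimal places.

Bond: W = 10·Wi·(1/√P80 − 1/√F80)
1/√392 = 0.050508;  1/√2677 = 0.019328
W = 10·11.1·(0.050508 − 0.019328) = 3.4610 kWh/t

W = 3.4610 kWh/t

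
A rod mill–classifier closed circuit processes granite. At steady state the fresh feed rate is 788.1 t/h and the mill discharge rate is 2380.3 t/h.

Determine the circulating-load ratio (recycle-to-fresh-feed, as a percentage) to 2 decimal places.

CL = 202.03 %

Mill node: discharge = fresh + recycle.
R = M − F = 2380.3 − 788.1 = 1592.2 t/h
CL = 100·R/F = 100·1592.2/788.1 = 202.03 %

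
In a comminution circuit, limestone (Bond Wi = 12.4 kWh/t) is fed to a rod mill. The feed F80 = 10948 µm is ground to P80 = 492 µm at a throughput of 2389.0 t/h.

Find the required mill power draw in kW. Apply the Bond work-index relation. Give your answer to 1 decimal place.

P = 10524.2 kW

Bond:  W = 10 Wi (1/√P − 1/√F)
W = 10·12.4·(1/√492 − 1/√10948) = 10·12.4·(0.035526) = 4.4053 kWh/t
Power = W × throughput = 4.4053 kWh/t × 2389.0 t/h = 10524.2 kW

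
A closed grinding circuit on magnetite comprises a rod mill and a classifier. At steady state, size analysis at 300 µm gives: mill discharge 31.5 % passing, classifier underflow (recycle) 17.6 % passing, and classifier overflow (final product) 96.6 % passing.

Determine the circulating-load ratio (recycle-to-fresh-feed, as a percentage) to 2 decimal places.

Let r = R/F. Size balance at 300 µm:
r = (o − d)/(d − u)
r = (96.6 − 31.5)/(31.5 − 17.6) = 65.1/13.9 = 4.6835
CL = 100·r = 468.35 %

CL = 468.35 %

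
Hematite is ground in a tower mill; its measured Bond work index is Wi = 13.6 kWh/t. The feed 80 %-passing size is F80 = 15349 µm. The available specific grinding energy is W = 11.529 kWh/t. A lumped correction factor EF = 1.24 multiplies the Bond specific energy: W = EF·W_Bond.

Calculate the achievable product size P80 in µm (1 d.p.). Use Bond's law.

W = 10 Wi (P80^-0.5 − F80^-0.5)
W_Bond = W / EF = 11.529 / 1.24 = 9.2976 kWh/t
1/√P80 = 1/√F80 + W_Bond/(10·Wi)
  = 9.2976/(10·13.6) + 1/√15349 = 0.068365 + 0.008072 = 0.076436
P80 = (1/0.076436)² = 13.0828² = 171.16 µm

P80 = 171.2 µm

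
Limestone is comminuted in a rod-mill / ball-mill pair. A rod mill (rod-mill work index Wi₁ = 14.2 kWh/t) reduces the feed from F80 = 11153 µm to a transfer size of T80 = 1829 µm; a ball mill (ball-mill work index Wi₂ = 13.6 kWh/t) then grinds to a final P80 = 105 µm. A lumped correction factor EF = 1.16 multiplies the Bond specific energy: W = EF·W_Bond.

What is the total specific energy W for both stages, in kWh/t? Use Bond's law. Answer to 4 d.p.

W_Bond = 10·Wi·(1/√P₈₀ − 1/√F₈₀)
Stage 1 (11153→1829 µm, Wi₁=14.2): W₁ = 10·14.2·(0.023383 − 0.009469) = 1.9757 kWh/t
Stage 2 (1829→105 µm, Wi₂=13.6): W₂ = 10·13.6·(0.097590 − 0.023383) = 10.0922 kWh/t
W = W₁ + W₂ = 1.9757 + 10.0922 = 12.0679 kWh/t
W_actual = 1.16 × 12.0679 = 13.9988 kWh/t

W = 13.9988 kWh/t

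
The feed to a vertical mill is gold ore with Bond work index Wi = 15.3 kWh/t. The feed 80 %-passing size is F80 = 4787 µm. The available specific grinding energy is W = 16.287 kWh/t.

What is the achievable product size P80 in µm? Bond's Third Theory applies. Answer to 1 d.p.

W = 10·Wi·(P80^(-½) − F80^(-½))
⇒ 1/√P80 = W/(10·Wi) + 1/√F80
  = 16.2870/(10·15.3) + 1/√4787 = 0.106451 + 0.014453 = 0.120904
P80 = (1/0.120904)² = 8.2710² = 68.41 µm

P80 = 68.4 µm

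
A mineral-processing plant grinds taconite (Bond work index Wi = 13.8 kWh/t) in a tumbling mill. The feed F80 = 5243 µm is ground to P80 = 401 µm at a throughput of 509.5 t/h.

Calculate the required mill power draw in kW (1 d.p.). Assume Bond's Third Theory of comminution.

W = 10·Wi·[P80^(−½) − F80^(−½)]
W = 10·13.8·(1/√401 − 1/√5243) = 10·13.8·(0.036127) = 4.9855 kWh/t
Mill draw = 4.9855 × 509.5 = 2540.1 kW

P = 2540.1 kW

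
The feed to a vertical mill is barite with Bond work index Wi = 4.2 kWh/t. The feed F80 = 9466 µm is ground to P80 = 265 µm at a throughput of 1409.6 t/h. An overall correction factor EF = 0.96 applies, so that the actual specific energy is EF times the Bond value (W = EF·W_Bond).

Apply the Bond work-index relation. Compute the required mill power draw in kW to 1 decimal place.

W = 10 Wi (1/√P80 − 1/√F80)  [Bond]
W = 10·4.2·(1/√265 − 1/√9466) = 10·4.2·(0.051151) = 2.1484 kWh/t
W_actual = 0.96 × 2.1484 = 2.0624 kWh/t
P_mill = W·ṁ = 2.0624·1409.6 = 2907.2 kW

P = 2907.2 kW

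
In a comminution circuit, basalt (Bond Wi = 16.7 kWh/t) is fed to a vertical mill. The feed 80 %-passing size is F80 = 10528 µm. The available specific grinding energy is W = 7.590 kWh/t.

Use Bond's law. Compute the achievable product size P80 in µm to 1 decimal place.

W_Bond = 10·Wi·(1/√P₈₀ − 1/√F₈₀)
P80^-0.5 = F80^-0.5 + W/(10 Wi)
  = 7.5900/(10·16.7) + 1/√10528 = 0.045449 + 0.009746 = 0.055195
P80 = (1/0.055195)² = 18.1175² = 328.25 µm

P80 = 328.2 µm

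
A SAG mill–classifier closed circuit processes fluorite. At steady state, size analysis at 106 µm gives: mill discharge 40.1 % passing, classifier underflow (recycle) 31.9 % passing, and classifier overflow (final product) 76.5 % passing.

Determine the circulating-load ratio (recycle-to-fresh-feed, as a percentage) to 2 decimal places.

Balance %-passing 106 µm (r = R/F):
(1+r)d = ru + o → r = (o−d)/(d−u)
r = (76.5 − 40.1)/(40.1 − 31.9) = 36.4/8.2 = 4.4390
CL = 100·r = 443.90 %

CL = 443.90 %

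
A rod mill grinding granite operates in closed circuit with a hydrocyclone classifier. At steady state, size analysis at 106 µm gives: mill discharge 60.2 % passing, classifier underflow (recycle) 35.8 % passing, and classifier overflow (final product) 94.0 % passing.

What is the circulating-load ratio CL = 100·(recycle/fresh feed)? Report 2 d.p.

CL = 138.52 %

Classifier node, passing 106 µm:
(1+r)·d = r·u + o ⇒ r = (o−d)/(d−u)
r = (94.0 − 60.2)/(60.2 − 35.8) = 33.8/24.4 = 1.3852
CL = 100·r = 138.52 %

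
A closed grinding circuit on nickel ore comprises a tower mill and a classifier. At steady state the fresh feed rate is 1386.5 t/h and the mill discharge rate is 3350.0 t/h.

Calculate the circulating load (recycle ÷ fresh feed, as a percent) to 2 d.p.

Steady state: M = F + R.
R = M − F = 3350.0 − 1386.5 = 1963.5 t/h
CL = 100·R/F = 100·1963.5/1386.5 = 141.62 %

CL = 141.62 %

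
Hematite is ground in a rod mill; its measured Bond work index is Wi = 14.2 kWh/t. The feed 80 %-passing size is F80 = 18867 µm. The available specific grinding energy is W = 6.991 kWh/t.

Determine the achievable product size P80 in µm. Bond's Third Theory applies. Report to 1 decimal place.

W_Bond = 10·Wi·(1/√P₈₀ − 1/√F₈₀)
⇒ 1/√P80 = W/(10·Wi) + 1/√F80
  = 6.9910/(10·14.2) + 1/√18867 = 0.049232 + 0.007280 = 0.056513
P80 = (1/0.056513)² = 17.6951² = 313.12 µm

P80 = 313.1 µm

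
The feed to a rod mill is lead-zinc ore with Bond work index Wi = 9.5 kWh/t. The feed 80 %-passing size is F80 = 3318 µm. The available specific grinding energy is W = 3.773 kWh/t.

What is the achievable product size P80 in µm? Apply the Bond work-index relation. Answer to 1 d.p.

W = 10·Wi·(P80^(-½) − F80^(-½))
⇒ 1/√P80 = W/(10·Wi) + 1/√F80
  = 3.7730/(10·9.5) + 1/√3318 = 0.039716 + 0.017360 = 0.057076
P80 = (1/0.057076)² = 17.5204² = 306.96 µm

P80 = 307.0 µm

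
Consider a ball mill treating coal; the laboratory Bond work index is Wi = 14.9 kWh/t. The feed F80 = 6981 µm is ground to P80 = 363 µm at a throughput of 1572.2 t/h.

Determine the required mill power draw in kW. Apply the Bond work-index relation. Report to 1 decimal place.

P = 9491.6 kW

W_Bond = 10·Wi·(1/√P₈₀ − 1/√F₈₀)
W = 10·14.9·(1/√363 − 1/√6981) = 10·14.9·(0.040518) = 6.0372 kWh/t
P = W·T = 6.0372·1572.2 = 9491.6 kW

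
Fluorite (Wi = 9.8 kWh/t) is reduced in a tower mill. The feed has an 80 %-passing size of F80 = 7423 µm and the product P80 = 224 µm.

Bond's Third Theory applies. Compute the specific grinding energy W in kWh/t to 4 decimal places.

W = 5.4104 kWh/t

W = 10·Wi·[P80^(−½) − F80^(−½)]
1/√224 = 0.066815;  1/√7423 = 0.011607
W = 10·9.8·(0.066815 − 0.011607) = 5.4104 kWh/t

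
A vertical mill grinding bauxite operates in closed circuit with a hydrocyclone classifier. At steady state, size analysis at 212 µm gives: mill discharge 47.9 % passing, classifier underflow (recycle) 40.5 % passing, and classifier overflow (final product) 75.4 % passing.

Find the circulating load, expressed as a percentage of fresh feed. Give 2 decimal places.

CL = 371.62 %

Two-product formula at 212 µm:
d + r·d = r·u + o → r(d−u) = o−d
r = (75.4 − 47.9)/(47.9 − 40.5) = 27.5/7.4 = 3.7162
CL = 100·r = 371.62 %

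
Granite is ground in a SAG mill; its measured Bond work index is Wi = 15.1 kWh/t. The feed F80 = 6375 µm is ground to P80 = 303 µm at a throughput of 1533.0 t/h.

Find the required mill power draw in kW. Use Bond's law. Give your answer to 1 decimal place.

W = 10 Wi (P80^-0.5 − F80^-0.5)
W = 10·15.1·(1/√303 − 1/√6375) = 10·15.1·(0.044924) = 6.7835 kWh/t
P = W·T = 6.7835·1533.0 = 10399.1 kW

P = 10399.1 kW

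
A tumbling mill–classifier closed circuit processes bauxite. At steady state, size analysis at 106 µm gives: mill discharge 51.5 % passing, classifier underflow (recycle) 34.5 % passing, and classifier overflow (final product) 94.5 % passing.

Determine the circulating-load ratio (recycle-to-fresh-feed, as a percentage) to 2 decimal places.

Balance %-passing 106 µm (r = R/F):
r = (o − d)/(d − u)
r = (94.5 − 51.5)/(51.5 − 34.5) = 43.0/17.0 = 2.5294
CL = 100·r = 252.94 %

CL = 252.94 %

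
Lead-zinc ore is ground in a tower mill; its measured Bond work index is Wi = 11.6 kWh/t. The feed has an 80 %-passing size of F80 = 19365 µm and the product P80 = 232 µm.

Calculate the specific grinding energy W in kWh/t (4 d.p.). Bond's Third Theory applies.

W = 10 Wi (P80^-0.5 − F80^-0.5)
1/√232 = 0.065653;  1/√19365 = 0.007186
W = 10·11.6·(0.065653 − 0.007186) = 6.7822 kWh/t

W = 6.7822 kWh/t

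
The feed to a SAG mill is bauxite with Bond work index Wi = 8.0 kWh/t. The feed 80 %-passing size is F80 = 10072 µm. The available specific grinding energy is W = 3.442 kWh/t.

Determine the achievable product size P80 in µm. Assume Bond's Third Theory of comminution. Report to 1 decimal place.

Bond: W = 10·Wi·(1/√P80 − 1/√F80)
⇒ 1/√P80 = W/(10 Wi) + 1/√F80
  = 3.4420/(10·8.0) + 1/√10072 = 0.043025 + 0.009964 = 0.052989
P80 = (1/0.052989)² = 18.8718² = 356.14 µm

P80 = 356.1 µm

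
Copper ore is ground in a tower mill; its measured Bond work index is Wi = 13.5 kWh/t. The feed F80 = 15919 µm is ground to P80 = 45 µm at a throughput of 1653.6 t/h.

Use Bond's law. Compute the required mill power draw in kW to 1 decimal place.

P = 31508.7 kW

Bond: W = 10·Wi·(1/√P80 − 1/√F80)
W = 10·13.5·(1/√45 − 1/√15919) = 10·13.5·(0.141145) = 19.0546 kWh/t
P = W·T = 19.0546·1653.6 = 31508.7 kW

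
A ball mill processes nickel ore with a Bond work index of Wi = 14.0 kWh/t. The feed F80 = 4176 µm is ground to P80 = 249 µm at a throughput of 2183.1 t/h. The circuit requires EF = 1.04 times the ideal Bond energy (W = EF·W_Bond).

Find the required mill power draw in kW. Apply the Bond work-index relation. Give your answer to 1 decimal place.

W_Bond = 10·Wi·(1/√P₈₀ − 1/√F₈₀)
W = 10·14.0·(1/√249 − 1/√4176) = 10·14.0·(0.047898) = 6.7057 kWh/t
Apply correction: 6.7057 × 1.04 = 6.9739 kWh/t
Mill draw = 6.9739 × 2183.1 = 15224.8 kW

P = 15224.8 kW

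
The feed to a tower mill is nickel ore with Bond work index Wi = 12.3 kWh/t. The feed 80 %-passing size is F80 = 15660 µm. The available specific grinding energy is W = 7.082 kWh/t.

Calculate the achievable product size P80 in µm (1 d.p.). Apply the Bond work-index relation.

P80 = 232.6 µm

W = 10 Wi (1/√P80 − 1/√F80)  [Bond]
⇒ 1/√P80 = W/(10 Wi) + 1/√F80
  = 7.0820/(10·12.3) + 1/√15660 = 0.057577 + 0.007991 = 0.065568
P80 = (1/0.065568)² = 15.2513² = 232.60 µm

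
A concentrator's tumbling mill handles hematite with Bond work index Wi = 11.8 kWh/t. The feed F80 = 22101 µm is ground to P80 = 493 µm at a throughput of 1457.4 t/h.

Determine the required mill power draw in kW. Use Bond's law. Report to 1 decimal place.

P = 6588.5 kW

W = 10 Wi (P80^-0.5 − F80^-0.5)
W = 10·11.8·(1/√493 − 1/√22101) = 10·11.8·(0.038311) = 4.5207 kWh/t
Power = W × throughput = 4.5207 kWh/t × 1457.4 t/h = 6588.5 kW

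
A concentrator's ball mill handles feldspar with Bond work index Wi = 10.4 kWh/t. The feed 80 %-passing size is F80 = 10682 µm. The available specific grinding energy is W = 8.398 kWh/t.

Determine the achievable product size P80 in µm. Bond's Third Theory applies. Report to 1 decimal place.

P80 = 122.3 µm

W = 10·Wi·(P80^(-½) − F80^(-½))
P80^(−½) = W/(10 Wi) + F80^(−½)
  = 8.3980/(10·10.4) + 1/√10682 = 0.080750 + 0.009676 = 0.090426
P80 = (1/0.090426)² = 11.0588² = 122.30 µm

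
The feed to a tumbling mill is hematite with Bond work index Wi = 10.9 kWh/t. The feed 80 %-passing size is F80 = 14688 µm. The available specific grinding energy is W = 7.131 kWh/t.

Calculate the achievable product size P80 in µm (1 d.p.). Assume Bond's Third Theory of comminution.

W = 10 Wi / √P80 − 10 Wi / √F80
1/√P80 = 1/√F80 + W/(10·Wi)
  = 7.1310/(10·10.9) + 1/√14688 = 0.065422 + 0.008251 = 0.073673
P80 = (1/0.073673)² = 13.5734² = 184.24 µm

P80 = 184.2 µm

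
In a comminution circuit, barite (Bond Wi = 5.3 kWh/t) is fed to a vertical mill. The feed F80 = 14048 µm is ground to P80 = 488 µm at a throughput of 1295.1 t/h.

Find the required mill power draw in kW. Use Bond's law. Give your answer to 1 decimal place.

Bond: W = 10·Wi·(1/√P80 − 1/√F80)
W = 10·5.3·(1/√488 − 1/√14048) = 10·5.3·(0.036831) = 1.9520 kWh/t
Power = W × throughput = 1.9520 kWh/t × 1295.1 t/h = 2528.1 kW

P = 2528.1 kW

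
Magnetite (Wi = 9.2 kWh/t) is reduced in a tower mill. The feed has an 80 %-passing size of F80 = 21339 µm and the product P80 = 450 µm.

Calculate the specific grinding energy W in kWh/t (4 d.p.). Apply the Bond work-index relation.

W = 10 Wi (P80^-0.5 − F80^-0.5)
1/√450 = 0.047140;  1/√21339 = 0.006846
W = 10·9.2·(0.047140 − 0.006846) = 3.7071 kWh/t

W = 3.7071 kWh/t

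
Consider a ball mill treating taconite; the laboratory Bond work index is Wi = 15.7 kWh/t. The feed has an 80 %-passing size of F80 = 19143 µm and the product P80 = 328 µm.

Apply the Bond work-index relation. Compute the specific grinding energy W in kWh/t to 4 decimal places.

W = 10 Wi (P80^-0.5 − F80^-0.5)
1/√328 = 0.055216;  1/√19143 = 0.007228
W = 10·15.7·(0.055216 − 0.007228) = 7.5341 kWh/t

W = 7.5341 kWh/t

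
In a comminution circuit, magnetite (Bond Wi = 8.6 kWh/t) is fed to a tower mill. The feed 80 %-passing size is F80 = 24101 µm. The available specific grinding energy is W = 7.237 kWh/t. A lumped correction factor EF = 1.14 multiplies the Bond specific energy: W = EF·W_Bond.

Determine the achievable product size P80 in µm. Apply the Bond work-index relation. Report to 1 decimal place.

P80 = 155.2 µm

W = 10·Wi·(P80^(-½) − F80^(-½))
W_Bond = W / EF = 7.237 / 1.14 = 6.3482 kWh/t
⇒ 1/√P80 = W_Bond/(10 Wi) + 1/√F80
  = 6.3482/(10·8.6) + 1/√24101 = 0.073817 + 0.006441 = 0.080258
P80 = (1/0.080258)² = 12.4598² = 155.25 µm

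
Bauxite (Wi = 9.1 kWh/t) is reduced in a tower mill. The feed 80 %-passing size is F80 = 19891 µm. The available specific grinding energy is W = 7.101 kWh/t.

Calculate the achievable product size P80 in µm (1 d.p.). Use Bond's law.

Bond: W = 10·Wi·(1/√P80 − 1/√F80)
⇒ 1/√P80 = W/(10 Wi) + 1/√F80
  = 7.1010/(10·9.1) + 1/√19891 = 0.078033 + 0.007090 = 0.085123
P80 = (1/0.085123)² = 11.7477² = 138.01 µm

P80 = 138.0 µm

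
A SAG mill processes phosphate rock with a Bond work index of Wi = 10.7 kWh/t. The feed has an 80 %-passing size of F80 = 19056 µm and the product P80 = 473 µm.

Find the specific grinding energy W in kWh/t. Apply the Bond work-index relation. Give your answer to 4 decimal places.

W_Bond = 10·Wi·(1/√P₈₀ − 1/√F₈₀)
1/√473 = 0.045980;  1/√19056 = 0.007244
W = 10·10.7·(0.045980 − 0.007244) = 4.1447 kWh/t

W = 4.1447 kWh/t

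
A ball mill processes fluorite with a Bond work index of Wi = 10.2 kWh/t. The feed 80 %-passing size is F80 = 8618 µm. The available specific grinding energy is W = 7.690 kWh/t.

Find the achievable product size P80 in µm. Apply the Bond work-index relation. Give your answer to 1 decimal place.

W = 10·Wi·(P80^(-½) − F80^(-½))
P80^(−½) = W/(10 Wi) + F80^(−½)
  = 7.6900/(10·10.2) + 1/√8618 = 0.075392 + 0.010772 = 0.086164
P80 = (1/0.086164)² = 11.6058² = 134.69 µm

P80 = 134.7 µm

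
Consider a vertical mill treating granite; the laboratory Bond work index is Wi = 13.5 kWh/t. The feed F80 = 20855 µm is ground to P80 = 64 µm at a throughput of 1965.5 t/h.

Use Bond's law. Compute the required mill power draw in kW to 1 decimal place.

P = 31330.4 kW

W = 10·Wi·(P80^(-½) − F80^(-½))
W = 10·13.5·(1/√64 − 1/√20855) = 10·13.5·(0.118075) = 15.9402 kWh/t
P_mill = W·ṁ = 15.9402·1965.5 = 31330.4 kW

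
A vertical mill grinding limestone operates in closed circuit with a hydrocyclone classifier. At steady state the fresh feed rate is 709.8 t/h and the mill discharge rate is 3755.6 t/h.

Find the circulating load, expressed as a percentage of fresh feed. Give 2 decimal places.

CL = 429.11 %

M = F + R at steady state, so:
R = M − F = 3755.6 − 709.8 = 3045.8 t/h
CL = 100·R/F = 100·3045.8/709.8 = 429.11 %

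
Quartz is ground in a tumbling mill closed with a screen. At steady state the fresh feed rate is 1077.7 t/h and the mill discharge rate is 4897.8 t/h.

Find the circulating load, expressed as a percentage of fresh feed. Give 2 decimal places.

CL = 354.47 %

M = F + R at steady state, so:
R = M − F = 4897.8 − 1077.7 = 3820.1 t/h
CL = 100·R/F = 100·3820.1/1077.7 = 354.47 %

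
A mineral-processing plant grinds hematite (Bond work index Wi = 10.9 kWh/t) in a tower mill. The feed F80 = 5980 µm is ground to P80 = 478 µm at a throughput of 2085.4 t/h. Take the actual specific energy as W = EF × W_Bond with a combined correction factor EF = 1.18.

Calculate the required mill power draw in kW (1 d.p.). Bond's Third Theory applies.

Bond: W = 10·Wi·(1/√P80 − 1/√F80)
W = 10·10.9·(1/√478 − 1/√5980) = 10·10.9·(0.032807) = 3.5760 kWh/t
Corrected W = EF·W_Bond = 1.18·3.5760 = 4.2197 kWh/t
Power = W × throughput = 4.2197 kWh/t × 2085.4 t/h = 8799.7 kW

P = 8799.7 kW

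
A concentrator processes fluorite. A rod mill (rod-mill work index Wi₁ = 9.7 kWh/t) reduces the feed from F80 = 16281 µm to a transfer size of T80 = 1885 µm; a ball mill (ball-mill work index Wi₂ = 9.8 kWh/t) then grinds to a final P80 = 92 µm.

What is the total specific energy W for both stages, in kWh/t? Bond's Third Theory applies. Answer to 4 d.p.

Bond:  W = 10 Wi (1/√P − 1/√F)
Stage 1 (16281→1885 µm, Wi₁=9.7): W₁ = 10·9.7·(0.023033 − 0.007837) = 1.4740 kWh/t
Stage 2 (1885→92 µm, Wi₂=9.8): W₂ = 10·9.8·(0.104257 − 0.023033) = 7.9600 kWh/t
W = W₁ + W₂ = 1.4740 + 7.9600 = 9.4340 kWh/t

W = 9.4340 kWh/t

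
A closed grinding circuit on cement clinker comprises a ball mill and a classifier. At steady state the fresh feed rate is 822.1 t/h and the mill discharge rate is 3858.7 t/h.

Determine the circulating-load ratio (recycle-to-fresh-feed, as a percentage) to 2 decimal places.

CL = 369.37 %

Discharge = new feed + return, hence
R = M − F = 3858.7 − 822.1 = 3036.6 t/h
CL = 100·R/F = 100·3036.6/822.1 = 369.37 %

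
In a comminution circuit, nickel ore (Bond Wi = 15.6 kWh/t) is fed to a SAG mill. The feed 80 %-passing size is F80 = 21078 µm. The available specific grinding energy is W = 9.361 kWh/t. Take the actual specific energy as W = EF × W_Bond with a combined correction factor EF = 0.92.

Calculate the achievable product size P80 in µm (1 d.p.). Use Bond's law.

P80 = 192.3 µm

W = 10·Wi·[P80^(−½) − F80^(−½)]
W_Bond = W / EF = 9.361 / 0.92 = 10.1750 kWh/t
⇒ 1/√P80 = W_Bond/(10 Wi) + 1/√F80
  = 10.1750/(10·15.6) + 1/√21078 = 0.065224 + 0.006888 = 0.072112
P80 = (1/0.072112)² = 13.8673² = 192.30 µm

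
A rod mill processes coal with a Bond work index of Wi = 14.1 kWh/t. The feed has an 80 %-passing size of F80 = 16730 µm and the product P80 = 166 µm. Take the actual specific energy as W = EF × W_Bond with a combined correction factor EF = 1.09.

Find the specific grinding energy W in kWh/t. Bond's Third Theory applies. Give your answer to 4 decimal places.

W = 10 Wi (P80^-0.5 − F80^-0.5)
1/√166 = 0.077615;  1/√16730 = 0.007731
W = 10·14.1·(0.077615 − 0.007731) = 9.8536 kWh/t
Apply correction: 9.8536 × 1.09 = 10.7404 kWh/t

W = 10.7404 kWh/t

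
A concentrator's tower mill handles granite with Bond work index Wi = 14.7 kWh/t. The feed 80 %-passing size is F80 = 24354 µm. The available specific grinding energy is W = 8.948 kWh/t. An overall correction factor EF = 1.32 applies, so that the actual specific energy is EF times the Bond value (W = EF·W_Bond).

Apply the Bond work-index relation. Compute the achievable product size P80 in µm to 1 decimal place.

P80 = 362.5 µm

W = 10 Wi (1/√P80 − 1/√F80)  [Bond]
W_Bond = W / EF = 8.948 / 1.32 = 6.7788 kWh/t
⇒ 1/√P80 = W_Bond/(10 Wi) + 1/√F80
  = 6.7788/(10·14.7) + 1/√24354 = 0.046114 + 0.006408 = 0.052522
P80 = (1/0.052522)² = 19.0396² = 362.51 µm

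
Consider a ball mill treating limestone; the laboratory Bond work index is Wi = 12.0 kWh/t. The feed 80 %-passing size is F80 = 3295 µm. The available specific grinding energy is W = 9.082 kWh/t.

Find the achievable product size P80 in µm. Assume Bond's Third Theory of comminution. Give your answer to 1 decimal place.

P80 = 115.4 µm

W = 10 Wi / √P80 − 10 Wi / √F80
P80^(−½) = W/(10 Wi) + F80^(−½)
  = 9.0820/(10·12.0) + 1/√3295 = 0.075683 + 0.017421 = 0.093104
P80 = (1/0.093104)² = 10.7406² = 115.36 µm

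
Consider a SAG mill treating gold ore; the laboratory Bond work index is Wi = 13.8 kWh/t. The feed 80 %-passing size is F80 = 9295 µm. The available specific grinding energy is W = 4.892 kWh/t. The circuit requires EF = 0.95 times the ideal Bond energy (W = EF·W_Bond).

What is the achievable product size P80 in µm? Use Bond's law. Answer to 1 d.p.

P80 = 439.7 µm

Bond:  W = 10 Wi (1/√P − 1/√F)
W_Bond = W / EF = 4.892 / 0.95 = 5.1495 kWh/t
P80^(−½) = W_Bond/(10 Wi) + F80^(−½)
  = 5.1495/(10·13.8) + 1/√9295 = 0.037315 + 0.010372 = 0.047687
P80 = (1/0.047687)² = 20.9699² = 439.74 µm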